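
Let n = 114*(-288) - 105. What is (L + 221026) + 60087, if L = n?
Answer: 248176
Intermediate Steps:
n = -32937 (n = -32832 - 105 = -32937)
L = -32937
(L + 221026) + 60087 = (-32937 + 221026) + 60087 = 188089 + 60087 = 248176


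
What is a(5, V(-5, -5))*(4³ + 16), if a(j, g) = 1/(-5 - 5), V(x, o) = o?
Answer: -8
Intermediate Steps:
a(j, g) = -⅒ (a(j, g) = 1/(-10) = -⅒)
a(5, V(-5, -5))*(4³ + 16) = -(4³ + 16)/10 = -(64 + 16)/10 = -⅒*80 = -8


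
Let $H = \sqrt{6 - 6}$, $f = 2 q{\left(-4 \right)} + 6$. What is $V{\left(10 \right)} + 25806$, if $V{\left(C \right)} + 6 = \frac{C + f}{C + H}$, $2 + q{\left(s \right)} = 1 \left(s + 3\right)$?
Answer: $25801$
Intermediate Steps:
$q{\left(s \right)} = 1 + s$ ($q{\left(s \right)} = -2 + 1 \left(s + 3\right) = -2 + 1 \left(3 + s\right) = -2 + \left(3 + s\right) = 1 + s$)
$f = 0$ ($f = 2 \left(1 - 4\right) + 6 = 2 \left(-3\right) + 6 = -6 + 6 = 0$)
$H = 0$ ($H = \sqrt{0} = 0$)
$V{\left(C \right)} = -5$ ($V{\left(C \right)} = -6 + \frac{C + 0}{C + 0} = -6 + \frac{C}{C} = -6 + 1 = -5$)
$V{\left(10 \right)} + 25806 = -5 + 25806 = 25801$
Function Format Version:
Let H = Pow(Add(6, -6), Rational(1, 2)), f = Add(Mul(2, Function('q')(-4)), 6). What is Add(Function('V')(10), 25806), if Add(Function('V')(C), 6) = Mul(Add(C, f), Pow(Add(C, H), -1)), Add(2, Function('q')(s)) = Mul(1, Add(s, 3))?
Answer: 25801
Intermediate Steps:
Function('q')(s) = Add(1, s) (Function('q')(s) = Add(-2, Mul(1, Add(s, 3))) = Add(-2, Mul(1, Add(3, s))) = Add(-2, Add(3, s)) = Add(1, s))
f = 0 (f = Add(Mul(2, Add(1, -4)), 6) = Add(Mul(2, -3), 6) = Add(-6, 6) = 0)
H = 0 (H = Pow(0, Rational(1, 2)) = 0)
Function('V')(C) = -5 (Function('V')(C) = Add(-6, Mul(Add(C, 0), Pow(Add(C, 0), -1))) = Add(-6, Mul(C, Pow(C, -1))) = Add(-6, 1) = -5)
Add(Function('V')(10), 25806) = Add(-5, 25806) = 25801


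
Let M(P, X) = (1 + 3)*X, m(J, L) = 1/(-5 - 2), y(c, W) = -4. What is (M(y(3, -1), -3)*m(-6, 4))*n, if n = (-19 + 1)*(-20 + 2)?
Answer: 3888/7 ≈ 555.43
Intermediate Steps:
m(J, L) = -⅐ (m(J, L) = 1/(-7) = -⅐)
n = 324 (n = -18*(-18) = 324)
M(P, X) = 4*X
(M(y(3, -1), -3)*m(-6, 4))*n = ((4*(-3))*(-⅐))*324 = -12*(-⅐)*324 = (12/7)*324 = 3888/7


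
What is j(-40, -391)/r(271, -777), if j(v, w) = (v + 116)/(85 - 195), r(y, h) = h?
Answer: 38/42735 ≈ 0.00088920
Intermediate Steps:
j(v, w) = -58/55 - v/110 (j(v, w) = (116 + v)/(-110) = (116 + v)*(-1/110) = -58/55 - v/110)
j(-40, -391)/r(271, -777) = (-58/55 - 1/110*(-40))/(-777) = (-58/55 + 4/11)*(-1/777) = -38/55*(-1/777) = 38/42735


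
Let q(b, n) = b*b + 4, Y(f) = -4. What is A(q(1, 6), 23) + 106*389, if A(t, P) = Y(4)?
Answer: 41230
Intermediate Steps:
q(b, n) = 4 + b² (q(b, n) = b² + 4 = 4 + b²)
A(t, P) = -4
A(q(1, 6), 23) + 106*389 = -4 + 106*389 = -4 + 41234 = 41230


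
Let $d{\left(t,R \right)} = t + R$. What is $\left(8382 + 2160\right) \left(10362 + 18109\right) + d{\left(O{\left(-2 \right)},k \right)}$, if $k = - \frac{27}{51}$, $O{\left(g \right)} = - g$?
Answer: $\frac{5102401819}{17} \approx 3.0014 \cdot 10^{8}$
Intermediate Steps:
$k = - \frac{9}{17}$ ($k = \left(-27\right) \frac{1}{51} = - \frac{9}{17} \approx -0.52941$)
$d{\left(t,R \right)} = R + t$
$\left(8382 + 2160\right) \left(10362 + 18109\right) + d{\left(O{\left(-2 \right)},k \right)} = \left(8382 + 2160\right) \left(10362 + 18109\right) - - \frac{25}{17} = 10542 \cdot 28471 + \left(- \frac{9}{17} + 2\right) = 300141282 + \frac{25}{17} = \frac{5102401819}{17}$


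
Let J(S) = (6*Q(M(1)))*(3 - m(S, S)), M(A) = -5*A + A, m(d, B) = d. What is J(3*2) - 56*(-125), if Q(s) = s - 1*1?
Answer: 7090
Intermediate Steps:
M(A) = -4*A
Q(s) = -1 + s (Q(s) = s - 1 = -1 + s)
J(S) = -90 + 30*S (J(S) = (6*(-1 - 4*1))*(3 - S) = (6*(-1 - 4))*(3 - S) = (6*(-5))*(3 - S) = -30*(3 - S) = -90 + 30*S)
J(3*2) - 56*(-125) = (-90 + 30*(3*2)) - 56*(-125) = (-90 + 30*6) + 7000 = (-90 + 180) + 7000 = 90 + 7000 = 7090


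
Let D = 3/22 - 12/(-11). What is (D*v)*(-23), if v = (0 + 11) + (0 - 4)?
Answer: -4347/22 ≈ -197.59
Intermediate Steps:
D = 27/22 (D = 3*(1/22) - 12*(-1/11) = 3/22 + 12/11 = 27/22 ≈ 1.2273)
v = 7 (v = 11 - 4 = 7)
(D*v)*(-23) = ((27/22)*7)*(-23) = (189/22)*(-23) = -4347/22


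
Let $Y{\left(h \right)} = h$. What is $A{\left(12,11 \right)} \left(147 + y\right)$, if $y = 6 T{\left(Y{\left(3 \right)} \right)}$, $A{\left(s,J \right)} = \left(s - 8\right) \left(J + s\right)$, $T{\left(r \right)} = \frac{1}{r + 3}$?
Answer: $13616$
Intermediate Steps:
$T{\left(r \right)} = \frac{1}{3 + r}$
$A{\left(s,J \right)} = \left(-8 + s\right) \left(J + s\right)$
$y = 1$ ($y = \frac{6}{3 + 3} = \frac{6}{6} = 6 \cdot \frac{1}{6} = 1$)
$A{\left(12,11 \right)} \left(147 + y\right) = \left(12^{2} - 88 - 96 + 11 \cdot 12\right) \left(147 + 1\right) = \left(144 - 88 - 96 + 132\right) 148 = 92 \cdot 148 = 13616$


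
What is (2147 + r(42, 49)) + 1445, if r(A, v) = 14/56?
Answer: 14369/4 ≈ 3592.3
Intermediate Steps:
r(A, v) = ¼ (r(A, v) = 14*(1/56) = ¼)
(2147 + r(42, 49)) + 1445 = (2147 + ¼) + 1445 = 8589/4 + 1445 = 14369/4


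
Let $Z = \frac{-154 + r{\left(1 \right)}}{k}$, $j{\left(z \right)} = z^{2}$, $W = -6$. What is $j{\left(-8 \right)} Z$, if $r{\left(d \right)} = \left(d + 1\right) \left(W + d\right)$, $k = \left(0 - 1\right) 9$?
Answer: $\frac{10496}{9} \approx 1166.2$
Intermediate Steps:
$k = -9$ ($k = \left(-1\right) 9 = -9$)
$r{\left(d \right)} = \left(1 + d\right) \left(-6 + d\right)$ ($r{\left(d \right)} = \left(d + 1\right) \left(-6 + d\right) = \left(1 + d\right) \left(-6 + d\right)$)
$Z = \frac{164}{9}$ ($Z = \frac{-154 - \left(11 - 1\right)}{-9} = \left(-154 - 10\right) \left(- \frac{1}{9}\right) = \left(-164\right) \left(- \frac{1}{9}\right) = \frac{164}{9} \approx 18.222$)
$j{\left(-8 \right)} Z = \left(-8\right)^{2} \cdot \frac{164}{9} = 64 \cdot \frac{164}{9} = \frac{10496}{9}$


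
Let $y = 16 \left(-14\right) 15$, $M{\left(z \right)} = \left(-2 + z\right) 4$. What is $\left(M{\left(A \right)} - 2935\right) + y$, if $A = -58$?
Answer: $-6535$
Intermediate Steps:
$M{\left(z \right)} = -8 + 4 z$
$y = -3360$ ($y = \left(-224\right) 15 = -3360$)
$\left(M{\left(A \right)} - 2935\right) + y = \left(\left(-8 + 4 \left(-58\right)\right) - 2935\right) - 3360 = \left(\left(-8 - 232\right) - 2935\right) - 3360 = \left(-240 - 2935\right) - 3360 = -3175 - 3360 = -6535$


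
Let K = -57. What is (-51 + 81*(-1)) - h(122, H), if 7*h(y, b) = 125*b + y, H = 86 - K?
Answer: -2703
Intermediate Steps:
H = 143 (H = 86 - 1*(-57) = 86 + 57 = 143)
h(y, b) = y/7 + 125*b/7 (h(y, b) = (125*b + y)/7 = (y + 125*b)/7 = y/7 + 125*b/7)
(-51 + 81*(-1)) - h(122, H) = (-51 + 81*(-1)) - ((⅐)*122 + (125/7)*143) = (-51 - 81) - (122/7 + 17875/7) = -132 - 1*2571 = -132 - 2571 = -2703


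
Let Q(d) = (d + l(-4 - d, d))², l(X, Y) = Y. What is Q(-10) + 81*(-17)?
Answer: -977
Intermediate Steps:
Q(d) = 4*d² (Q(d) = (d + d)² = (2*d)² = 4*d²)
Q(-10) + 81*(-17) = 4*(-10)² + 81*(-17) = 4*100 - 1377 = 400 - 1377 = -977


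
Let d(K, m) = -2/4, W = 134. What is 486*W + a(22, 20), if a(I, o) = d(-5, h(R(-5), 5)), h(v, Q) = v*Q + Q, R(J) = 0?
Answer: 130247/2 ≈ 65124.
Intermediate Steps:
h(v, Q) = Q + Q*v (h(v, Q) = Q*v + Q = Q + Q*v)
d(K, m) = -1/2 (d(K, m) = -2*1/4 = -1/2)
a(I, o) = -1/2
486*W + a(22, 20) = 486*134 - 1/2 = 65124 - 1/2 = 130247/2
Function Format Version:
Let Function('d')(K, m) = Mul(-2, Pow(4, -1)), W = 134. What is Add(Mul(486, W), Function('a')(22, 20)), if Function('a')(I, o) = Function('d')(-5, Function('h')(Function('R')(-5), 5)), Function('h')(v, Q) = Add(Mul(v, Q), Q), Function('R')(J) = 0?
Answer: Rational(130247, 2) ≈ 65124.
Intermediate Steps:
Function('h')(v, Q) = Add(Q, Mul(Q, v)) (Function('h')(v, Q) = Add(Mul(Q, v), Q) = Add(Q, Mul(Q, v)))
Function('d')(K, m) = Rational(-1, 2) (Function('d')(K, m) = Mul(-2, Rational(1, 4)) = Rational(-1, 2))
Function('a')(I, o) = Rational(-1, 2)
Add(Mul(486, W), Function('a')(22, 20)) = Add(Mul(486, 134), Rational(-1, 2)) = Add(65124, Rational(-1, 2)) = Rational(130247, 2)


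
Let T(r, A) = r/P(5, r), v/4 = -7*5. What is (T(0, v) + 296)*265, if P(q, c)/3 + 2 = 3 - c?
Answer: 78440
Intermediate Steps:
P(q, c) = 3 - 3*c (P(q, c) = -6 + 3*(3 - c) = -6 + (9 - 3*c) = 3 - 3*c)
v = -140 (v = 4*(-7*5) = 4*(-35) = -140)
T(r, A) = r/(3 - 3*r)
(T(0, v) + 296)*265 = (-1*0/(-3 + 3*0) + 296)*265 = (-1*0/(-3 + 0) + 296)*265 = (-1*0/(-3) + 296)*265 = (-1*0*(-⅓) + 296)*265 = (0 + 296)*265 = 296*265 = 78440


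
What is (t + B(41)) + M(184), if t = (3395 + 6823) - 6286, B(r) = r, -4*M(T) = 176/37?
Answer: 146957/37 ≈ 3971.8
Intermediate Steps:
M(T) = -44/37
t = 3932 (t = 10218 - 6286 = 3932)
(t + B(41)) + M(184) = (3932 + 41) - 44/37 = 3973 - 44/37 = 146957/37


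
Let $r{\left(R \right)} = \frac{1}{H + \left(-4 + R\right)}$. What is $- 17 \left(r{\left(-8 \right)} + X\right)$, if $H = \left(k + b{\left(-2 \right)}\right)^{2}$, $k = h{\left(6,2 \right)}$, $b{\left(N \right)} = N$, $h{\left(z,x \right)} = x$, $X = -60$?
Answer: $\frac{12257}{12} \approx 1021.4$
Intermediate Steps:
$k = 2$
$H = 0$ ($H = \left(2 - 2\right)^{2} = 0^{2} = 0$)
$r{\left(R \right)} = \frac{1}{-4 + R}$ ($r{\left(R \right)} = \frac{1}{0 + \left(-4 + R\right)} = \frac{1}{-4 + R}$)
$- 17 \left(r{\left(-8 \right)} + X\right) = - 17 \left(\frac{1}{-4 - 8} - 60\right) = - 17 \left(\frac{1}{-12} - 60\right) = - 17 \left(- \frac{1}{12} - 60\right) = \left(-17\right) \left(- \frac{721}{12}\right) = \frac{12257}{12}$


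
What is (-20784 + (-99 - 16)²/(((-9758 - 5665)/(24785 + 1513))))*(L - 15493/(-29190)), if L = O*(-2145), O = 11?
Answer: 3653195880152999/3572995 ≈ 1.0224e+9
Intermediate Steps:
L = -23595 (L = 11*(-2145) = -23595)
(-20784 + (-99 - 16)²/(((-9758 - 5665)/(24785 + 1513))))*(L - 15493/(-29190)) = (-20784 + (-99 - 16)²/(((-9758 - 5665)/(24785 + 1513))))*(-23595 - 15493/(-29190)) = (-20784 + (-115)²/((-15423/26298)))*(-23595 - 15493*(-1/29190)) = (-20784 + 13225/((-15423*1/26298)))*(-23595 + 15493/29190) = (-20784 + 13225/(-5141/8766))*(-688722557/29190) = (-20784 + 13225*(-8766/5141))*(-688722557/29190) = (-20784 - 115930350/5141)*(-688722557/29190) = -222780894/5141*(-688722557/29190) = 3653195880152999/3572995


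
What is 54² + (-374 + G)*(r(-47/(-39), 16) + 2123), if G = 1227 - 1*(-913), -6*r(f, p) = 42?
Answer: 3739772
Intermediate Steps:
r(f, p) = -7 (r(f, p) = -⅙*42 = -7)
G = 2140 (G = 1227 + 913 = 2140)
54² + (-374 + G)*(r(-47/(-39), 16) + 2123) = 54² + (-374 + 2140)*(-7 + 2123) = 2916 + 1766*2116 = 2916 + 3736856 = 3739772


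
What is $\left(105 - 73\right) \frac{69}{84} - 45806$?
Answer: $- \frac{320458}{7} \approx -45780.0$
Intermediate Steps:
$\left(105 - 73\right) \frac{69}{84} - 45806 = 32 \cdot 69 \cdot \frac{1}{84} - 45806 = 32 \cdot \frac{23}{28} - 45806 = \frac{184}{7} - 45806 = - \frac{320458}{7}$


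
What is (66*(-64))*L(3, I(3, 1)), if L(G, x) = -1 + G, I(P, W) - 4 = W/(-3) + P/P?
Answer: -8448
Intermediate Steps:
I(P, W) = 5 - W/3 (I(P, W) = 4 + (W/(-3) + P/P) = 4 + (W*(-1/3) + 1) = 4 + (-W/3 + 1) = 4 + (1 - W/3) = 5 - W/3)
(66*(-64))*L(3, I(3, 1)) = (66*(-64))*(-1 + 3) = -4224*2 = -8448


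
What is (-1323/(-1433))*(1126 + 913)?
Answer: 2697597/1433 ≈ 1882.5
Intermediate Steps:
(-1323/(-1433))*(1126 + 913) = -1323*(-1/1433)*2039 = (1323/1433)*2039 = 2697597/1433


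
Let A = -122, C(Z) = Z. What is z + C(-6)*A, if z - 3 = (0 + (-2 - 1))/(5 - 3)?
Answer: 1467/2 ≈ 733.50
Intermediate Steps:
z = 3/2 (z = 3 + (0 + (-2 - 1))/(5 - 3) = 3 + (0 - 3)/2 = 3 - 3*½ = 3 - 3/2 = 3/2 ≈ 1.5000)
z + C(-6)*A = 3/2 - 6*(-122) = 3/2 + 732 = 1467/2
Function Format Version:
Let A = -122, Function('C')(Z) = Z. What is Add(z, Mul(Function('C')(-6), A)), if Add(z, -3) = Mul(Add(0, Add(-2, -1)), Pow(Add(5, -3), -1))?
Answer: Rational(1467, 2) ≈ 733.50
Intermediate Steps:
z = Rational(3, 2) (z = Add(3, Mul(Add(0, Add(-2, -1)), Pow(Add(5, -3), -1))) = Add(3, Mul(Add(0, -3), Pow(2, -1))) = Add(3, Mul(-3, Rational(1, 2))) = Add(3, Rational(-3, 2)) = Rational(3, 2) ≈ 1.5000)
Add(z, Mul(Function('C')(-6), A)) = Add(Rational(3, 2), Mul(-6, -122)) = Add(Rational(3, 2), 732) = Rational(1467, 2)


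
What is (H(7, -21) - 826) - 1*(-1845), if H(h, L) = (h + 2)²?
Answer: 1100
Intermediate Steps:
H(h, L) = (2 + h)²
(H(7, -21) - 826) - 1*(-1845) = ((2 + 7)² - 826) - 1*(-1845) = (9² - 826) + 1845 = (81 - 826) + 1845 = -745 + 1845 = 1100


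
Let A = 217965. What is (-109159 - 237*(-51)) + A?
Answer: 120893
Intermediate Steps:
(-109159 - 237*(-51)) + A = (-109159 - 237*(-51)) + 217965 = (-109159 + 12087) + 217965 = -97072 + 217965 = 120893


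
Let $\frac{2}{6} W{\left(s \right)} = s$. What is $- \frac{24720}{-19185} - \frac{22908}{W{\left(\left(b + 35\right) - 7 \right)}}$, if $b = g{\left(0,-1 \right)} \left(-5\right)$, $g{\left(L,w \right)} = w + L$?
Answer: $- \frac{9712060}{42207} \approx -230.11$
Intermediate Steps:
$g{\left(L,w \right)} = L + w$
$b = 5$ ($b = \left(0 - 1\right) \left(-5\right) = \left(-1\right) \left(-5\right) = 5$)
$W{\left(s \right)} = 3 s$
$- \frac{24720}{-19185} - \frac{22908}{W{\left(\left(b + 35\right) - 7 \right)}} = - \frac{24720}{-19185} - \frac{22908}{3 \left(\left(5 + 35\right) - 7\right)} = \left(-24720\right) \left(- \frac{1}{19185}\right) - \frac{22908}{3 \left(40 - 7\right)} = \frac{1648}{1279} - \frac{22908}{3 \cdot 33} = \frac{1648}{1279} - \frac{22908}{99} = \frac{1648}{1279} - \frac{7636}{33} = - \frac{9712060}{42207}$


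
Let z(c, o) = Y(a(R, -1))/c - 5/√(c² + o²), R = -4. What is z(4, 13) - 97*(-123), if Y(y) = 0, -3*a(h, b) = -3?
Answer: 11931 - √185/37 ≈ 11931.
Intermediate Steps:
a(h, b) = 1 (a(h, b) = -⅓*(-3) = 1)
z(c, o) = -5/√(c² + o²) (z(c, o) = 0/c - 5/√(c² + o²) = 0 - 5/√(c² + o²) = -5/√(c² + o²))
z(4, 13) - 97*(-123) = -5/√(4² + 13²) - 97*(-123) = -5/√(16 + 169) + 11931 = -√185/37 + 11931 = 11931 - √185/37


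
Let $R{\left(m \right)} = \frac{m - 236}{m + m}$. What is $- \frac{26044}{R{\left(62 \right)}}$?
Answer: $\frac{1614728}{87} \approx 18560.0$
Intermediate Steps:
$R{\left(m \right)} = \frac{-236 + m}{2 m}$
$- \frac{26044}{R{\left(62 \right)}} = - \frac{26044}{\frac{1}{2} \cdot \frac{1}{62} \left(-236 + 62\right)} = - \frac{26044}{\frac{1}{2} \cdot \frac{1}{62} \left(-174\right)} = - \frac{26044}{- \frac{87}{62}} = \left(-26044\right) \left(- \frac{62}{87}\right) = \frac{1614728}{87}$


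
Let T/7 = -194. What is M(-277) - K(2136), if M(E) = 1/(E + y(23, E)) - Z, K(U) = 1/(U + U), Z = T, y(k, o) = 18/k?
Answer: 36856037119/27140016 ≈ 1358.0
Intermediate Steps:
T = -1358 (T = 7*(-194) = -1358)
Z = -1358
K(U) = 1/(2*U)
M(E) = 1358 + 1/(18/23 + E) (M(E) = 1/(E + 18/23) - 1*(-1358) = 1/(E + 18*(1/23)) + 1358 = 1/(E + 18/23) + 1358 = 1/(18/23 + E) + 1358 = 1358 + 1/(18/23 + E))
M(-277) - K(2136) = (24467 + 31234*(-277))/(18 + 23*(-277)) - 1/(2*2136) = (24467 - 8651818)/(18 - 6371) - 1/(2*2136) = -8627351/(-6353) - 1*1/4272 = -1/6353*(-8627351) - 1/4272 = 8627351/6353 - 1/4272 = 36856037119/27140016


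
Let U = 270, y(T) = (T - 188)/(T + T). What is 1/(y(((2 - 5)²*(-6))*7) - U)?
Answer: -378/101777 ≈ -0.0037140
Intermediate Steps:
y(T) = (-188 + T)/(2*T) (y(T) = (-188 + T)/((2*T)) = (-188 + T)*(1/(2*T)) = (-188 + T)/(2*T))
1/(y(((2 - 5)²*(-6))*7) - U) = 1/((-188 + ((2 - 5)²*(-6))*7)/(2*((((2 - 5)²*(-6))*7))) - 1*270) = 1/((-188 + ((-3)²*(-6))*7)/(2*((((-3)²*(-6))*7))) - 270) = 1/((-188 + (9*(-6))*7)/(2*(((9*(-6))*7))) - 270) = 1/((-188 - 54*7)/(2*((-54*7))) - 270) = 1/((½)*(-188 - 378)/(-378) - 270) = 1/((½)*(-1/378)*(-566) - 270) = 1/(283/378 - 270) = 1/(-101777/378) = -378/101777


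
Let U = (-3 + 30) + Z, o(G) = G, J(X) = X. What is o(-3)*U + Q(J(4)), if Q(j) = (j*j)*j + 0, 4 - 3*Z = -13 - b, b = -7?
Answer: -27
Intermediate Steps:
Z = 10/3 (Z = 4/3 - (-13 - 1*(-7))/3 = 4/3 - (-13 + 7)/3 = 4/3 - 1/3*(-6) = 4/3 + 2 = 10/3 ≈ 3.3333)
Q(j) = j**3 (Q(j) = j**2*j + 0 = j**3 + 0 = j**3)
U = 91/3 (U = (-3 + 30) + 10/3 = 27 + 10/3 = 91/3 ≈ 30.333)
o(-3)*U + Q(J(4)) = -3*91/3 + 4**3 = -91 + 64 = -27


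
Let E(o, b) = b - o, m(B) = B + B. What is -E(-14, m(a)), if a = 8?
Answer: -30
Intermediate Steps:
m(B) = 2*B
-E(-14, m(a)) = -(2*8 - 1*(-14)) = -(16 + 14) = -1*30 = -30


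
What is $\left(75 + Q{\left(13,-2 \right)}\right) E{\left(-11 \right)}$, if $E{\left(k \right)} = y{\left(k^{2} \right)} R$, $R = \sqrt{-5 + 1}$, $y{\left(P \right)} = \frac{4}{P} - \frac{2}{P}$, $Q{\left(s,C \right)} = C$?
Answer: $\frac{292 i}{121} \approx 2.4132 i$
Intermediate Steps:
$y{\left(P \right)} = \frac{2}{P}$
$R = 2 i$ ($R = \sqrt{-4} = 2 i \approx 2.0 i$)
$E{\left(k \right)} = \frac{4 i}{k^{2}}$ ($E{\left(k \right)} = \frac{2}{k^{2}} \cdot 2 i = \frac{4 i}{k^{2}}$)
$\left(75 + Q{\left(13,-2 \right)}\right) E{\left(-11 \right)} = \left(75 - 2\right) \frac{4 i}{121} = 73 \cdot 4 i \frac{1}{121} = 73 \frac{4 i}{121} = \frac{292 i}{121}$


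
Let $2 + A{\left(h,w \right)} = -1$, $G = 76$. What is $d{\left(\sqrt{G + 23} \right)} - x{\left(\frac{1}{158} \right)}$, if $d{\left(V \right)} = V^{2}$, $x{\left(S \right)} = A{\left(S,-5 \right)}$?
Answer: $102$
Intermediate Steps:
$A{\left(h,w \right)} = -3$ ($A{\left(h,w \right)} = -2 - 1 = -3$)
$x{\left(S \right)} = -3$
$d{\left(\sqrt{G + 23} \right)} - x{\left(\frac{1}{158} \right)} = \left(\sqrt{76 + 23}\right)^{2} - -3 = \left(\sqrt{99}\right)^{2} + 3 = \left(3 \sqrt{11}\right)^{2} + 3 = 99 + 3 = 102$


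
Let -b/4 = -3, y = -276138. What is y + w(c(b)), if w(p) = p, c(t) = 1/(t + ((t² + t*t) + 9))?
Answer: -85326641/309 ≈ -2.7614e+5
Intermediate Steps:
b = 12 (b = -4*(-3) = 12)
c(t) = 1/(9 + t + 2*t²) (c(t) = 1/(t + ((t² + t²) + 9)) = 1/(t + (2*t² + 9)) = 1/(t + (9 + 2*t²)) = 1/(9 + t + 2*t²))
y + w(c(b)) = -276138 + 1/(9 + 12 + 2*12²) = -276138 + 1/(9 + 12 + 2*144) = -276138 + 1/(9 + 12 + 288) = -276138 + 1/309 = -85326641/309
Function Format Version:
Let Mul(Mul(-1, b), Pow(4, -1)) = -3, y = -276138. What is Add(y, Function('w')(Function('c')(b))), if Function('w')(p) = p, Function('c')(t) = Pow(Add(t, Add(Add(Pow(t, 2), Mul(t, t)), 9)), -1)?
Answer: Rational(-85326641, 309) ≈ -2.7614e+5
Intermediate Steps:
b = 12 (b = Mul(-4, -3) = 12)
Function('c')(t) = Pow(Add(9, t, Mul(2, Pow(t, 2))), -1) (Function('c')(t) = Pow(Add(t, Add(Add(Pow(t, 2), Pow(t, 2)), 9)), -1) = Pow(Add(t, Add(Mul(2, Pow(t, 2)), 9)), -1) = Pow(Add(t, Add(9, Mul(2, Pow(t, 2)))), -1) = Pow(Add(9, t, Mul(2, Pow(t, 2))), -1))
Add(y, Function('w')(Function('c')(b))) = Add(-276138, Pow(Add(9, 12, Mul(2, Pow(12, 2))), -1)) = Add(-276138, Pow(Add(9, 12, Mul(2, 144)), -1)) = Add(-276138, Pow(Add(9, 12, 288), -1)) = Add(-276138, Pow(309, -1)) = Add(-276138, Rational(1, 309)) = Rational(-85326641, 309)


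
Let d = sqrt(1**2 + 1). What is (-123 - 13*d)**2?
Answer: 15467 + 3198*sqrt(2) ≈ 19990.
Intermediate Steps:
d = sqrt(2) (d = sqrt(1 + 1) = sqrt(2) ≈ 1.4142)
(-123 - 13*d)**2 = (-123 - 13*sqrt(2))**2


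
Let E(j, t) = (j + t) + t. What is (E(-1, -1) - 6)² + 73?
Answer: 154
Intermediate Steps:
E(j, t) = j + 2*t
(E(-1, -1) - 6)² + 73 = ((-1 + 2*(-1)) - 6)² + 73 = ((-1 - 2) - 6)² + 73 = (-3 - 6)² + 73 = (-9)² + 73 = 81 + 73 = 154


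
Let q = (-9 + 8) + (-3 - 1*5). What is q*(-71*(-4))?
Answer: -2556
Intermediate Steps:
q = -9 (q = -1 + (-3 - 5) = -1 - 8 = -9)
q*(-71*(-4)) = -(-639)*(-4) = -9*284 = -2556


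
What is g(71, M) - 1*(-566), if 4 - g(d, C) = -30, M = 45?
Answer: 600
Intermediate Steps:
g(d, C) = 34 (g(d, C) = 4 - 1*(-30) = 4 + 30 = 34)
g(71, M) - 1*(-566) = 34 - 1*(-566) = 34 + 566 = 600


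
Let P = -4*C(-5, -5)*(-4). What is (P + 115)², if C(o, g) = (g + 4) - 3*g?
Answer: 114921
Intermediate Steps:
C(o, g) = 4 - 2*g (C(o, g) = (4 + g) - 3*g = 4 - 2*g)
P = 224 (P = -4*(4 - 2*(-5))*(-4) = -4*(4 + 10)*(-4) = -4*14*(-4) = -56*(-4) = 224)
(P + 115)² = (224 + 115)² = 339² = 114921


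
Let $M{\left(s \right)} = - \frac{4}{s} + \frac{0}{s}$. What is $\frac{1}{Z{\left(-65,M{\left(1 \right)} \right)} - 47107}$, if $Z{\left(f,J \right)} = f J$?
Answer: $- \frac{1}{46847} \approx -2.1346 \cdot 10^{-5}$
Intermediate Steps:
$M{\left(s \right)} = - \frac{4}{s}$ ($M{\left(s \right)} = - \frac{4}{s} + 0 = - \frac{4}{s}$)
$Z{\left(f,J \right)} = J f$
$\frac{1}{Z{\left(-65,M{\left(1 \right)} \right)} - 47107} = \frac{1}{- \frac{4}{1} \left(-65\right) - 47107} = \frac{1}{\left(-4\right) 1 \left(-65\right) - 47107} = \frac{1}{\left(-4\right) \left(-65\right) - 47107} = \frac{1}{260 - 47107} = \frac{1}{-46847} = - \frac{1}{46847}$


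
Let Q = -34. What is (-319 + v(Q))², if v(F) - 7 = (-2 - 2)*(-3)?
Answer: 90000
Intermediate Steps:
v(F) = 19 (v(F) = 7 + (-2 - 2)*(-3) = 7 - 4*(-3) = 7 + 12 = 19)
(-319 + v(Q))² = (-319 + 19)² = (-300)² = 90000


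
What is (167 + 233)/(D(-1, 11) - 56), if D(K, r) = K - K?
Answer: -50/7 ≈ -7.1429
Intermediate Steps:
D(K, r) = 0
(167 + 233)/(D(-1, 11) - 56) = (167 + 233)/(0 - 56) = 400/(-56) = 400*(-1/56) = -50/7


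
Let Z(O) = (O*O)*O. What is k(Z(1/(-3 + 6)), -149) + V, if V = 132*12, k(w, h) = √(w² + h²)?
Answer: 1584 + √16184530/27 ≈ 1733.0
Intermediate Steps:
Z(O) = O³ (Z(O) = O²*O = O³)
k(w, h) = √(h² + w²)
V = 1584
k(Z(1/(-3 + 6)), -149) + V = √((-149)² + ((1/(-3 + 6))³)²) + 1584 = √(22201 + ((1/3)³)²) + 1584 = √(22201 + ((⅓)³)²) + 1584 = √(22201 + (1/27)²) + 1584 = √(22201 + 1/729) + 1584 = √(16184530/729) + 1584 = √16184530/27 + 1584 = 1584 + √16184530/27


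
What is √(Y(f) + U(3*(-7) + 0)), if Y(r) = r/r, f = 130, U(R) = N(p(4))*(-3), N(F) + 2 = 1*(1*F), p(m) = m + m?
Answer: I*√17 ≈ 4.1231*I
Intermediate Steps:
p(m) = 2*m
N(F) = -2 + F (N(F) = -2 + 1*(1*F) = -2 + 1*F = -2 + F)
U(R) = -18 (U(R) = (-2 + 2*4)*(-3) = (-2 + 8)*(-3) = 6*(-3) = -18)
Y(r) = 1
√(Y(f) + U(3*(-7) + 0)) = √(1 - 18) = √(-17) = I*√17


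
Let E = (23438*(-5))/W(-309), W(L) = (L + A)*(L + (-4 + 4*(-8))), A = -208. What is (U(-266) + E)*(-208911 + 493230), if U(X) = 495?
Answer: 1671293138781/11891 ≈ 1.4055e+8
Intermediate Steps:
W(L) = (-208 + L)*(-36 + L) (W(L) = (L - 208)*(L + (-4 + 4*(-8))) = (-208 + L)*(L + (-4 - 32)) = (-208 + L)*(L - 36) = (-208 + L)*(-36 + L))
E = -23438/35673 (E = (23438*(-5))/(7488 + (-309)**2 - 244*(-309)) = -117190/(7488 + 95481 + 75396) = -117190/178365 = -117190*1/178365 = -23438/35673 ≈ -0.65702)
(U(-266) + E)*(-208911 + 493230) = (495 - 23438/35673)*(-208911 + 493230) = (17634697/35673)*284319 = 1671293138781/11891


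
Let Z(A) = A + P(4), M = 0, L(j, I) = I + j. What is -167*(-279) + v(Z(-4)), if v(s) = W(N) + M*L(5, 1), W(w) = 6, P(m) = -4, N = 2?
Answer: 46599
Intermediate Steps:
Z(A) = -4 + A (Z(A) = A - 4 = -4 + A)
v(s) = 6 (v(s) = 6 + 0*(1 + 5) = 6 + 0*6 = 6 + 0 = 6)
-167*(-279) + v(Z(-4)) = -167*(-279) + 6 = 46593 + 6 = 46599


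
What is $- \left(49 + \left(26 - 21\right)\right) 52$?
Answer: $-2808$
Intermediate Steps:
$- \left(49 + \left(26 - 21\right)\right) 52 = - \left(49 + 5\right) 52 = - 54 \cdot 52 = \left(-1\right) 2808 = -2808$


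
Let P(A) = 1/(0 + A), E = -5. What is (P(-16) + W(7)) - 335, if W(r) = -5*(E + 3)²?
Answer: -5681/16 ≈ -355.06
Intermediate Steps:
P(A) = 1/A
W(r) = -20 (W(r) = -5*(-5 + 3)² = -5*(-2)² = -5*4 = -20)
(P(-16) + W(7)) - 335 = (1/(-16) - 20) - 335 = (-1/16 - 20) - 335 = -321/16 - 335 = -5681/16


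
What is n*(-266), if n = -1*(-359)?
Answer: -95494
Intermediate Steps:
n = 359
n*(-266) = 359*(-266) = -95494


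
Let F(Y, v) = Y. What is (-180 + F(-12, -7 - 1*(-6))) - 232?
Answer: -424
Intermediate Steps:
(-180 + F(-12, -7 - 1*(-6))) - 232 = (-180 - 12) - 232 = -192 - 232 = -424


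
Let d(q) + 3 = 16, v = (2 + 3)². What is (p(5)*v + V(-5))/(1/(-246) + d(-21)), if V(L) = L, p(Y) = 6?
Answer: 35670/3197 ≈ 11.157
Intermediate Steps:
v = 25 (v = 5² = 25)
d(q) = 13 (d(q) = -3 + 16 = 13)
(p(5)*v + V(-5))/(1/(-246) + d(-21)) = (6*25 - 5)/(1/(-246) + 13) = (150 - 5)/(-1/246 + 13) = 145/(3197/246) = 145*(246/3197) = 35670/3197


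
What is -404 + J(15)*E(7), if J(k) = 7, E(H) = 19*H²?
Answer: 6113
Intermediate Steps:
-404 + J(15)*E(7) = -404 + 7*(19*7²) = -404 + 7*(19*49) = -404 + 7*931 = -404 + 6517 = 6113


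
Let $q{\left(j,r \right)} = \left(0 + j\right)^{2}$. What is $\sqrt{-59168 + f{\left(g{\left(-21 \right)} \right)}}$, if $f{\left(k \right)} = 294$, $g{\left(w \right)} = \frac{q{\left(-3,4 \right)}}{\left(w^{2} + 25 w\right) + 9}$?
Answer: $i \sqrt{58874} \approx 242.64 i$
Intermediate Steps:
$q{\left(j,r \right)} = j^{2}$
$g{\left(w \right)} = \frac{9}{9 + w^{2} + 25 w}$ ($g{\left(w \right)} = \frac{\left(-3\right)^{2}}{\left(w^{2} + 25 w\right) + 9} = \frac{9}{9 + w^{2} + 25 w}$)
$\sqrt{-59168 + f{\left(g{\left(-21 \right)} \right)}} = \sqrt{-59168 + 294} = \sqrt{-58874} = i \sqrt{58874}$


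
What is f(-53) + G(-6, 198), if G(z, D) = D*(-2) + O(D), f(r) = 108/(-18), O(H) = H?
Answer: -204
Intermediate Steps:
f(r) = -6 (f(r) = 108*(-1/18) = -6)
G(z, D) = -D (G(z, D) = D*(-2) + D = -2*D + D = -D)
f(-53) + G(-6, 198) = -6 - 1*198 = -6 - 198 = -204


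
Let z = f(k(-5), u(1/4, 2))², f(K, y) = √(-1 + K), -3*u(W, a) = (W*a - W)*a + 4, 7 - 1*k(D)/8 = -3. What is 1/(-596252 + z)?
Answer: -1/596173 ≈ -1.6774e-6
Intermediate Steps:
k(D) = 80 (k(D) = 56 - 8*(-3) = 56 + 24 = 80)
u(W, a) = -4/3 - a*(-W + W*a)/3 (u(W, a) = -((W*a - W)*a + 4)/3 = -((-W + W*a)*a + 4)/3 = -(a*(-W + W*a) + 4)/3 = -(4 + a*(-W + W*a))/3 = -4/3 - a*(-W + W*a)/3)
z = 79 (z = (√(-1 + 80))² = (√79)² = 79)
1/(-596252 + z) = 1/(-596252 + 79) = 1/(-596173) = -1/596173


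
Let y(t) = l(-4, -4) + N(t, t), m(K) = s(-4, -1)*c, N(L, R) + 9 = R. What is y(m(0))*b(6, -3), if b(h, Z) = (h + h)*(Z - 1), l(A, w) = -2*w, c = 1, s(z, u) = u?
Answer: 96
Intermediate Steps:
N(L, R) = -9 + R
b(h, Z) = 2*h*(-1 + Z) (b(h, Z) = (2*h)*(-1 + Z) = 2*h*(-1 + Z))
m(K) = -1 (m(K) = -1*1 = -1)
y(t) = -1 + t (y(t) = -2*(-4) + (-9 + t) = 8 + (-9 + t) = -1 + t)
y(m(0))*b(6, -3) = (-1 - 1)*(2*6*(-1 - 3)) = -4*6*(-4) = -2*(-48) = 96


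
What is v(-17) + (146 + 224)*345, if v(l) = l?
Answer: 127633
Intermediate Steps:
v(-17) + (146 + 224)*345 = -17 + (146 + 224)*345 = -17 + 370*345 = -17 + 127650 = 127633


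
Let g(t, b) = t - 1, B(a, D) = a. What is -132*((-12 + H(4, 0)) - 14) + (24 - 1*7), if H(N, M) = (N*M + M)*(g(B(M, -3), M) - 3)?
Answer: 3449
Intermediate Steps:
g(t, b) = -1 + t
H(N, M) = (-4 + M)*(M + M*N) (H(N, M) = (N*M + M)*((-1 + M) - 3) = (M*N + M)*(-4 + M) = (M + M*N)*(-4 + M) = (-4 + M)*(M + M*N))
-132*((-12 + H(4, 0)) - 14) + (24 - 1*7) = -132*((-12 + 0*(-4 + 0 - 4*4 + 0*4)) - 14) + (24 - 1*7) = -132*((-12 + 0*(-4 + 0 - 16 + 0)) - 14) + (24 - 7) = -132*((-12 + 0*(-20)) - 14) + 17 = -132*((-12 + 0) - 14) + 17 = -132*(-12 - 14) + 17 = -132*(-26) + 17 = 3432 + 17 = 3449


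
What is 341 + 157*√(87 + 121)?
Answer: 341 + 628*√13 ≈ 2605.3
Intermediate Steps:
341 + 157*√(87 + 121) = 341 + 157*√208 = 341 + 157*(4*√13) = 341 + 628*√13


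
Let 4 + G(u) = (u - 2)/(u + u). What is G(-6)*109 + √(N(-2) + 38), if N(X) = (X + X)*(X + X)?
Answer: -1090/3 + 3*√6 ≈ -355.98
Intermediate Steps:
N(X) = 4*X² (N(X) = (2*X)*(2*X) = 4*X²)
G(u) = -4 + (-2 + u)/(2*u) (G(u) = -4 + (u - 2)/(u + u) = -4 + (-2 + u)/((2*u)) = -4 + (-2 + u)*(1/(2*u)) = -4 + (-2 + u)/(2*u))
G(-6)*109 + √(N(-2) + 38) = (-7/2 - 1/(-6))*109 + √(4*(-2)² + 38) = (-7/2 - 1*(-⅙))*109 + √(4*4 + 38) = (-7/2 + ⅙)*109 + √(16 + 38) = -10/3*109 + √54 = -1090/3 + 3*√6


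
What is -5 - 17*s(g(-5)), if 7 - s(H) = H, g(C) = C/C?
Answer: -107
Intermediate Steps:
g(C) = 1
s(H) = 7 - H
-5 - 17*s(g(-5)) = -5 - 17*(7 - 1*1) = -5 - 17*(7 - 1) = -5 - 17*6 = -5 - 102 = -107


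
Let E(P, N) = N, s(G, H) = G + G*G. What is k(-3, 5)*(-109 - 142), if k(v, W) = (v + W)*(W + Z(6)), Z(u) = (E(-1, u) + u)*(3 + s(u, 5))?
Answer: -273590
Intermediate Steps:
s(G, H) = G + G²
Z(u) = 2*u*(3 + u*(1 + u)) (Z(u) = (u + u)*(3 + u*(1 + u)) = (2*u)*(3 + u*(1 + u)) = 2*u*(3 + u*(1 + u)))
k(v, W) = (540 + W)*(W + v) (k(v, W) = (v + W)*(W + 2*6*(3 + 6*(1 + 6))) = (W + v)*(W + 2*6*(3 + 6*7)) = (W + v)*(W + 2*6*(3 + 42)) = (W + v)*(W + 2*6*45) = (W + v)*(W + 540) = (W + v)*(540 + W) = (540 + W)*(W + v))
k(-3, 5)*(-109 - 142) = (5² + 540*5 + 540*(-3) + 5*(-3))*(-109 - 142) = (25 + 2700 - 1620 - 15)*(-251) = 1090*(-251) = -273590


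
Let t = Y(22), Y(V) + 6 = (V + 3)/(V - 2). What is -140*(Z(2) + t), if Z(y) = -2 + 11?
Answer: -595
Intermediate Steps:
Z(y) = 9
Y(V) = -6 + (3 + V)/(-2 + V) (Y(V) = -6 + (V + 3)/(V - 2) = -6 + (3 + V)/(-2 + V))
t = -19/4 (t = 5*(3 - 1*22)/(-2 + 22) = 5*(3 - 22)/20 = 5*(1/20)*(-19) = -19/4 ≈ -4.7500)
-140*(Z(2) + t) = -140*(9 - 19/4) = -140*17/4 = -595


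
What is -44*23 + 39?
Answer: -973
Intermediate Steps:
-44*23 + 39 = -1012 + 39 = -973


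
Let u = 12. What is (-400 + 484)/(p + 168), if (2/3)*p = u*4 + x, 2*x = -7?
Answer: 112/313 ≈ 0.35783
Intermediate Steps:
x = -7/2 (x = (½)*(-7) = -7/2 ≈ -3.5000)
p = 267/4 (p = 3*(12*4 - 7/2)/2 = 3*(48 - 7/2)/2 = (3/2)*(89/2) = 267/4 ≈ 66.750)
(-400 + 484)/(p + 168) = (-400 + 484)/(267/4 + 168) = 84/(939/4) = 84*(4/939) = 112/313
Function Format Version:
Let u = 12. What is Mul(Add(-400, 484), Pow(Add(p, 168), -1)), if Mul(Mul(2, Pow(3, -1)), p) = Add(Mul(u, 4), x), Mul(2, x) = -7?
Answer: Rational(112, 313) ≈ 0.35783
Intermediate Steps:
x = Rational(-7, 2) (x = Mul(Rational(1, 2), -7) = Rational(-7, 2) ≈ -3.5000)
p = Rational(267, 4) (p = Mul(Rational(3, 2), Add(Mul(12, 4), Rational(-7, 2))) = Mul(Rational(3, 2), Add(48, Rational(-7, 2))) = Mul(Rational(3, 2), Rational(89, 2)) = Rational(267, 4) ≈ 66.750)
Mul(Add(-400, 484), Pow(Add(p, 168), -1)) = Mul(Add(-400, 484), Pow(Add(Rational(267, 4), 168), -1)) = Mul(84, Pow(Rational(939, 4), -1)) = Mul(84, Rational(4, 939)) = Rational(112, 313)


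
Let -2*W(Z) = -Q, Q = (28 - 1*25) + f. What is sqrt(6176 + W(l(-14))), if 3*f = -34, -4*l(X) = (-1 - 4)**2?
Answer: sqrt(222186)/6 ≈ 78.561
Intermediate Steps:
l(X) = -25/4 (l(X) = -(-1 - 4)**2/4 = -1/4*(-5)**2 = -1/4*25 = -25/4)
f = -34/3 (f = (1/3)*(-34) = -34/3 ≈ -11.333)
Q = -25/3 (Q = (28 - 1*25) - 34/3 = (28 - 25) - 34/3 = 3 - 34/3 = -25/3 ≈ -8.3333)
W(Z) = -25/6 (W(Z) = -(-1)*(-25)/(2*3) = -1/2*25/3 = -25/6)
sqrt(6176 + W(l(-14))) = sqrt(6176 - 25/6) = sqrt(37031/6) = sqrt(222186)/6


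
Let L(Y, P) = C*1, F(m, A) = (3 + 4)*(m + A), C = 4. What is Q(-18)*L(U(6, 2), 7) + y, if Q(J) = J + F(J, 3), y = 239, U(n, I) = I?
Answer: -253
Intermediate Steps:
F(m, A) = 7*A + 7*m (F(m, A) = 7*(A + m) = 7*A + 7*m)
L(Y, P) = 4 (L(Y, P) = 4*1 = 4)
Q(J) = 21 + 8*J (Q(J) = J + (7*3 + 7*J) = J + (21 + 7*J) = 21 + 8*J)
Q(-18)*L(U(6, 2), 7) + y = (21 + 8*(-18))*4 + 239 = (21 - 144)*4 + 239 = -123*4 + 239 = -492 + 239 = -253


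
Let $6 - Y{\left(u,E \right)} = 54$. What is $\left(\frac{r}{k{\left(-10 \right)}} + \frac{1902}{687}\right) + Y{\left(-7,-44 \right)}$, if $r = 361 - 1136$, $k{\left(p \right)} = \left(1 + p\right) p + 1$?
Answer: $- \frac{1120053}{20839} \approx -53.748$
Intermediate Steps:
$Y{\left(u,E \right)} = -48$ ($Y{\left(u,E \right)} = 6 - 54 = -48$)
$k{\left(p \right)} = 1 + p \left(1 + p\right)$ ($k{\left(p \right)} = p \left(1 + p\right) + 1 = 1 + p \left(1 + p\right)$)
$r = -775$ ($r = 361 - 1136 = -775$)
$\left(\frac{r}{k{\left(-10 \right)}} + \frac{1902}{687}\right) + Y{\left(-7,-44 \right)} = \left(- \frac{775}{1 - 10 + \left(-10\right)^{2}} + \frac{1902}{687}\right) - 48 = \left(- \frac{775}{1 - 10 + 100} + 1902 \cdot \frac{1}{687}\right) - 48 = \left(- \frac{775}{91} + \frac{634}{229}\right) - 48 = - \frac{119781}{20839} - 48 = - \frac{1120053}{20839}$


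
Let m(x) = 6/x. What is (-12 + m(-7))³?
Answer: -729000/343 ≈ -2125.4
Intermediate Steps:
(-12 + m(-7))³ = (-12 + 6/(-7))³ = (-12 + 6*(-⅐))³ = (-12 - 6/7)³ = (-90/7)³ = -729000/343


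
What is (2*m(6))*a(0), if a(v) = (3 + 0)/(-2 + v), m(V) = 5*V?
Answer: -90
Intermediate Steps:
a(v) = 3/(-2 + v)
(2*m(6))*a(0) = (2*(5*6))*(3/(-2 + 0)) = (2*30)*(3/(-2)) = 60*(3*(-1/2)) = 60*(-3/2) = -90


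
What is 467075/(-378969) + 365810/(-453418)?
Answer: -751954640/368736837 ≈ -2.0393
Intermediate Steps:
467075/(-378969) + 365810/(-453418) = 467075*(-1/378969) + 365810*(-1/453418) = -467075/378969 - 785/973 = -751954640/368736837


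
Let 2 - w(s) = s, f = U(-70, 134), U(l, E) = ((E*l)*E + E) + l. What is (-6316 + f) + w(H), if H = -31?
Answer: -1263139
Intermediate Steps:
U(l, E) = E + l + l*E² (U(l, E) = (l*E² + E) + l = (E + l*E²) + l = E + l + l*E²)
f = -1256856 (f = 134 - 70 - 70*134² = 134 - 70 - 70*17956 = 134 - 70 - 1256920 = -1256856)
w(s) = 2 - s
(-6316 + f) + w(H) = (-6316 - 1256856) + (2 - 1*(-31)) = -1263172 + (2 + 31) = -1263172 + 33 = -1263139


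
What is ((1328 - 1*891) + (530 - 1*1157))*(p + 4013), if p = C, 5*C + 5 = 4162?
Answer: -920436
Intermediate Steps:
C = 4157/5 (C = -1 + (⅕)*4162 = -1 + 4162/5 = 4157/5 ≈ 831.40)
p = 4157/5 ≈ 831.40
((1328 - 1*891) + (530 - 1*1157))*(p + 4013) = ((1328 - 1*891) + (530 - 1*1157))*(4157/5 + 4013) = ((1328 - 891) + (530 - 1157))*(24222/5) = (437 - 627)*(24222/5) = -190*24222/5 = -920436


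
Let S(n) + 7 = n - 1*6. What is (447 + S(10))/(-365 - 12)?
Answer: -444/377 ≈ -1.1777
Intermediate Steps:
S(n) = -13 + n (S(n) = -7 + (n - 1*6) = -7 + (n - 6) = -7 + (-6 + n) = -13 + n)
(447 + S(10))/(-365 - 12) = (447 + (-13 + 10))/(-365 - 12) = (447 - 3)/(-377) = 444*(-1/377) = -444/377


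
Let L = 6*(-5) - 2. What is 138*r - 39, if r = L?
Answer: -4455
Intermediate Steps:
L = -32 (L = -30 - 2 = -32)
r = -32
138*r - 39 = 138*(-32) - 39 = -4416 - 39 = -4455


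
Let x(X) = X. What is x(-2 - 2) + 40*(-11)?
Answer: -444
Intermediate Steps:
x(-2 - 2) + 40*(-11) = (-2 - 2) + 40*(-11) = -4 - 440 = -444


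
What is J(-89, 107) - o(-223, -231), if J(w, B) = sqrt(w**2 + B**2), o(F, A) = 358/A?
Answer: 358/231 + sqrt(19370) ≈ 140.73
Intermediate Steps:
J(w, B) = sqrt(B**2 + w**2)
J(-89, 107) - o(-223, -231) = sqrt(107**2 + (-89)**2) - 358/(-231) = sqrt(11449 + 7921) - 358*(-1)/231 = sqrt(19370) - 1*(-358/231) = sqrt(19370) + 358/231 = 358/231 + sqrt(19370)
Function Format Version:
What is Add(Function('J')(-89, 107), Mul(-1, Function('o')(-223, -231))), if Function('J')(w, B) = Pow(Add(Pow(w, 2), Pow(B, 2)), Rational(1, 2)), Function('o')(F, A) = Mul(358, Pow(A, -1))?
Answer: Add(Rational(358, 231), Pow(19370, Rational(1, 2))) ≈ 140.73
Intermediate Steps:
Function('J')(w, B) = Pow(Add(Pow(B, 2), Pow(w, 2)), Rational(1, 2))
Add(Function('J')(-89, 107), Mul(-1, Function('o')(-223, -231))) = Add(Pow(Add(Pow(107, 2), Pow(-89, 2)), Rational(1, 2)), Mul(-1, Mul(358, Pow(-231, -1)))) = Add(Pow(Add(11449, 7921), Rational(1, 2)), Mul(-1, Mul(358, Rational(-1, 231)))) = Add(Pow(19370, Rational(1, 2)), Mul(-1, Rational(-358, 231))) = Add(Pow(19370, Rational(1, 2)), Rational(358, 231)) = Add(Rational(358, 231), Pow(19370, Rational(1, 2)))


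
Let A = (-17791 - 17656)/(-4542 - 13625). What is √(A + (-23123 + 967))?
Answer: I*√7311719815035/18167 ≈ 148.84*I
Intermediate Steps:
A = 35447/18167 (A = -35447/(-18167) = -35447*(-1/18167) = 35447/18167 ≈ 1.9512)
√(A + (-23123 + 967)) = √(35447/18167 + (-23123 + 967)) = √(35447/18167 - 22156) = √(-402472605/18167) = I*√7311719815035/18167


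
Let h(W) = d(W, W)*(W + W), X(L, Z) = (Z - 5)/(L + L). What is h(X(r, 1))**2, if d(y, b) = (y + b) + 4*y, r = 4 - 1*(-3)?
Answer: 2304/2401 ≈ 0.95960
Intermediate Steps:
r = 7 (r = 4 + 3 = 7)
d(y, b) = b + 5*y (d(y, b) = (b + y) + 4*y = b + 5*y)
X(L, Z) = (-5 + Z)/(2*L) (X(L, Z) = (-5 + Z)/((2*L)) = (-5 + Z)*(1/(2*L)) = (-5 + Z)/(2*L))
h(W) = 12*W**2 (h(W) = (W + 5*W)*(W + W) = (6*W)*(2*W) = 12*W**2)
h(X(r, 1))**2 = (12*((1/2)*(-5 + 1)/7)**2)**2 = (12*((1/2)*(1/7)*(-4))**2)**2 = (12*(-2/7)**2)**2 = (12*(4/49))**2 = (48/49)**2 = 2304/2401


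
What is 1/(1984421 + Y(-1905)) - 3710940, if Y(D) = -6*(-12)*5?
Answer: -7365403204139/1984781 ≈ -3.7109e+6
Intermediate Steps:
Y(D) = 360 (Y(D) = 72*5 = 360)
1/(1984421 + Y(-1905)) - 3710940 = 1/(1984421 + 360) - 3710940 = 1/1984781 - 3710940 = -7365403204139/1984781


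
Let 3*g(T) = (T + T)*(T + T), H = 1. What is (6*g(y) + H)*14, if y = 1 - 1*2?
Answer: 126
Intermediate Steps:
y = -1 (y = 1 - 2 = -1)
g(T) = 4*T²/3 (g(T) = ((T + T)*(T + T))/3 = ((2*T)*(2*T))/3 = (4*T²)/3 = 4*T²/3)
(6*g(y) + H)*14 = (6*((4/3)*(-1)²) + 1)*14 = (6*((4/3)*1) + 1)*14 = (6*(4/3) + 1)*14 = (8 + 1)*14 = 9*14 = 126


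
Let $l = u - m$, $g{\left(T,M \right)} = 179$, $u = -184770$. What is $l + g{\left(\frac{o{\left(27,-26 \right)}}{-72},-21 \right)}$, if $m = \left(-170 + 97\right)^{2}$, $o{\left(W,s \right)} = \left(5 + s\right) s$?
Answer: $-189920$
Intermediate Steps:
$o{\left(W,s \right)} = s \left(5 + s\right)$
$m = 5329$ ($m = \left(-73\right)^{2} = 5329$)
$l = -190099$ ($l = -184770 - 5329 = -190099$)
$l + g{\left(\frac{o{\left(27,-26 \right)}}{-72},-21 \right)} = -190099 + 179 = -189920$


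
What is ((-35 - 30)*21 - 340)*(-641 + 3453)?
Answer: -4794460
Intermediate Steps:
((-35 - 30)*21 - 340)*(-641 + 3453) = (-65*21 - 340)*2812 = (-1365 - 340)*2812 = -1705*2812 = -4794460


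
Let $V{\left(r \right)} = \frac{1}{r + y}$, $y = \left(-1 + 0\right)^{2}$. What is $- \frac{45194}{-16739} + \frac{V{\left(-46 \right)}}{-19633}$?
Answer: $\frac{39928237829}{14788655415} \approx 2.6999$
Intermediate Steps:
$y = 1$ ($y = \left(-1\right)^{2} = 1$)
$V{\left(r \right)} = \frac{1}{1 + r}$ ($V{\left(r \right)} = \frac{1}{r + 1} = \frac{1}{1 + r}$)
$- \frac{45194}{-16739} + \frac{V{\left(-46 \right)}}{-19633} = - \frac{45194}{-16739} + \frac{1}{\left(1 - 46\right) \left(-19633\right)} = \left(-45194\right) \left(- \frac{1}{16739}\right) + \frac{1}{-45} \left(- \frac{1}{19633}\right) = \frac{45194}{16739} - - \frac{1}{883485} = \frac{45194}{16739} + \frac{1}{883485} = \frac{39928237829}{14788655415}$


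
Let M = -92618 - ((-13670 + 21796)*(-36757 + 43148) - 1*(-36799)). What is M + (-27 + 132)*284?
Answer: -52032863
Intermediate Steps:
M = -52062683 (M = -92618 - (8126*6391 + 36799) = -92618 - (51933266 + 36799) = -92618 - 1*51970065 = -92618 - 51970065 = -52062683)
M + (-27 + 132)*284 = -52062683 + (-27 + 132)*284 = -52062683 + 105*284 = -52062683 + 29820 = -52032863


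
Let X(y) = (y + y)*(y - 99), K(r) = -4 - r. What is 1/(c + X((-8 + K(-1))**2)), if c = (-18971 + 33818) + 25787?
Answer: 1/45958 ≈ 2.1759e-5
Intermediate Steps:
c = 40634 (c = 14847 + 25787 = 40634)
X(y) = 2*y*(-99 + y) (X(y) = (2*y)*(-99 + y) = 2*y*(-99 + y))
1/(c + X((-8 + K(-1))**2)) = 1/(40634 + 2*(-8 + (-4 - 1*(-1)))**2*(-99 + (-8 + (-4 - 1*(-1)))**2)) = 1/(40634 + 2*(-8 + (-4 + 1))**2*(-99 + (-8 + (-4 + 1))**2)) = 1/(40634 + 2*(-8 - 3)**2*(-99 + (-8 - 3)**2)) = 1/(40634 + 2*(-11)**2*(-99 + (-11)**2)) = 1/(40634 + 2*121*(-99 + 121)) = 1/(40634 + 2*121*22) = 1/(40634 + 5324) = 1/45958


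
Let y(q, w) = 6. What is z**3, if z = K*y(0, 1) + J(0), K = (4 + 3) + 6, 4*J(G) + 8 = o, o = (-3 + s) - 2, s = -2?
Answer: 26198073/64 ≈ 4.0935e+5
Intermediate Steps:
o = -7 (o = (-3 - 2) - 2 = -5 - 2 = -7)
J(G) = -15/4 (J(G) = -2 + (1/4)*(-7) = -2 - 7/4 = -15/4)
K = 13 (K = 7 + 6 = 13)
z = 297/4 (z = 13*6 - 15/4 = 78 - 15/4 = 297/4 ≈ 74.250)
z**3 = (297/4)**3 = 26198073/64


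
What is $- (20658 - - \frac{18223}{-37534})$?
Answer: $- \frac{775359149}{37534} \approx -20658.0$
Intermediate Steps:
$- (20658 - - \frac{18223}{-37534}) = - (20658 - \left(-18223\right) \left(- \frac{1}{37534}\right)) = - (20658 - \frac{18223}{37534}) = \left(-1\right) \frac{775359149}{37534} = - \frac{775359149}{37534}$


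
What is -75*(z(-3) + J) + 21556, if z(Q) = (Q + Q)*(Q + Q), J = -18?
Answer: 20206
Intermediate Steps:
z(Q) = 4*Q**2 (z(Q) = (2*Q)*(2*Q) = 4*Q**2)
-75*(z(-3) + J) + 21556 = -75*(4*(-3)**2 - 18) + 21556 = -75*(4*9 - 18) + 21556 = -75*(36 - 18) + 21556 = -75*18 + 21556 = -1350 + 21556 = 20206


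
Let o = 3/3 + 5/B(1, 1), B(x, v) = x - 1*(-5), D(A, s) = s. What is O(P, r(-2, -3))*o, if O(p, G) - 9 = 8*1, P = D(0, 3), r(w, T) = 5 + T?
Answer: 187/6 ≈ 31.167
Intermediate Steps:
P = 3
B(x, v) = 5 + x (B(x, v) = x + 5 = 5 + x)
o = 11/6 (o = 3/3 + 5/(5 + 1) = 3*(⅓) + 5/6 = 1 + 5*(⅙) = 1 + ⅚ = 11/6 ≈ 1.8333)
O(p, G) = 17 (O(p, G) = 9 + 8*1 = 9 + 8 = 17)
O(P, r(-2, -3))*o = 17*(11/6) = 187/6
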